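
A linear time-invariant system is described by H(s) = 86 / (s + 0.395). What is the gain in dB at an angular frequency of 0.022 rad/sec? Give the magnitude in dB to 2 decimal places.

|j0.022 + 0.395| = √(0.022² + 0.395²) = 0.3956
|H(j0.022)| = 86 / 0.3956 = 217.38
20 log₁₀(217.38) = 46.745 dB

46.74 dB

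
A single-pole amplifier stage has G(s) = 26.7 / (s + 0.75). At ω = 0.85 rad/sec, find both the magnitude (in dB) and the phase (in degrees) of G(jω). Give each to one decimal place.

|j0.85 + 0.75| = √(0.85² + 0.75²) = 1.134
|G(j0.85)| = 26.7 / 1.134 = 23.554
20 log₁₀(23.554) = 27.44 dB
∠(j0.85 + 0.75) = arctan(0.85/0.75) = 48.58°
∠G(j0.85) = −48.58° = -48.58°

|G| = 27.4 dB, ∠G = -48.6°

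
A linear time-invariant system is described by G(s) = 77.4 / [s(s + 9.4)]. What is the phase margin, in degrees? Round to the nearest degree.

Gain crossover: |G(jω)| = 1 at ω ≈ 6.7 rad s⁻¹.
∠G(j6.7) = −90° − arctan(6.7/9.4) ≈ -125.50°
PM = 180° + (-125.50°) = 54.50°

55°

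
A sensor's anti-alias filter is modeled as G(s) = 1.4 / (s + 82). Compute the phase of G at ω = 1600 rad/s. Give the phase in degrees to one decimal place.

-87.1°

∠(j1600 + 82) = arctan(1600/82) = 87.07°
∠G(j1600) = −87.07° = -87.07°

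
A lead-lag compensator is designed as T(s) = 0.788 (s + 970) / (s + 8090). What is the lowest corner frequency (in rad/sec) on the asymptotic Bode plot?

Break frequencies occur at each pole and zero magnitude: 970 rad/sec, 8090 rad/sec.
The lowest is 970 rad/sec.

970 rad/sec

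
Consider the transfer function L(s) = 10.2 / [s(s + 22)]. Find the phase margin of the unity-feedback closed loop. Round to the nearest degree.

89°

Gain crossover: |L(jω)| = 1 at ω ≈ 0.464 rad s⁻¹.
∠L(j0.464) = −90° − arctan(0.464/22) ≈ -91.21°
PM = 180° + (-91.21°) = 88.79°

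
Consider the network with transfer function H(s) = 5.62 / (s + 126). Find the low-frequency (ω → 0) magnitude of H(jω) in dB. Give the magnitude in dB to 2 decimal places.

-27.01 dB

H(0) = 5.62 / 126 = 0.044603
20 log₁₀(0.044603) = -27.013 dB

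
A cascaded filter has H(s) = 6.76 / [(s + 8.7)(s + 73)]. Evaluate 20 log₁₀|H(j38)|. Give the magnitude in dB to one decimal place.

|j38 + 8.7| = √(38² + 8.7²) = 38.98
|j38 + 73| = √(38² + 73²) = 82.3
|H(j38)| = 6.76 / (38.98 × 82.3) = 0.0021071
20 log₁₀(0.0021071) = -53.53 dB

-53.5 dB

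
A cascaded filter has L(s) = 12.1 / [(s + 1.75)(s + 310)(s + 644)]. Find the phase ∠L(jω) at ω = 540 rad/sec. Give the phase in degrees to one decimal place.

∠(j540 + 1.75) = arctan(540/1.75) = 89.81°
∠(j540 + 310) = arctan(540/310) = 60.14°
∠(j540 + 644) = arctan(540/644) = 39.98°
∠L(j540) = − (89.81° + 60.14° + 39.98°) = -189.94°

-189.9°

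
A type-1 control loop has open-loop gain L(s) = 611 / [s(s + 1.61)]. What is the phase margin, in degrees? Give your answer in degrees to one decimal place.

3.7 deg

Gain crossover: |L(jω)| = 1 at ω ≈ 24.7 rad/s.
∠L(j24.7) = −90° − arctan(24.7/1.61) ≈ -176.27°
PM = 180° + (-176.27°) = 3.73°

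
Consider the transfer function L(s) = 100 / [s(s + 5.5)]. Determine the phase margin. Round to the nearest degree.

Gain crossover: |L(jω)| = 1 at ω ≈ 9.27 rad/s.
∠L(j9.27) = −90° − arctan(9.27/5.5) ≈ -149.33°
PM = 180° + (-149.33°) = 30.67°

31°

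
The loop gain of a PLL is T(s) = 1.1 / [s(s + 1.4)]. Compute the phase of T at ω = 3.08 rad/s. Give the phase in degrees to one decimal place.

∠(j3.08 + 1.4) = arctan(3.08/1.4) = 65.56°
∠(j3.08) = 90.00°
∠T(j3.08) = − (65.56° + 90.00°) = -155.56°

-155.6°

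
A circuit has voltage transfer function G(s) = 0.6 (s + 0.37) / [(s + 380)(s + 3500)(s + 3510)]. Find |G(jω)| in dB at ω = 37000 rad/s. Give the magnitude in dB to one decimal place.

-187.2 dB

|j37000 + 0.37| = √(37000² + 0.37²) = 3.7e+04
|j37000 + 380| = √(37000² + 380²) = 3.7e+04
|j37000 + 3500| = √(37000² + 3500²) = 3.717e+04
|j37000 + 3510| = √(37000² + 3510²) = 3.717e+04
|G(j37000)| = 0.6 × 3.7e+04 / (3.7e+04 × 3.717e+04 × 3.717e+04) = 4.3436e-10
20 log₁₀(4.3436e-10) = -187.24 dB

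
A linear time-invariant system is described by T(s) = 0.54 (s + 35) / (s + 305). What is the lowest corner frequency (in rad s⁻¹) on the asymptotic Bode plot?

Break frequencies occur at each pole and zero magnitude: 35 rad s⁻¹, 305 rad s⁻¹.
The lowest is 35 rad s⁻¹.

35 rad s⁻¹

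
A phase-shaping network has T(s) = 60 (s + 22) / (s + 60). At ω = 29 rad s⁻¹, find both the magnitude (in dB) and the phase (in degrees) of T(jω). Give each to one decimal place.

|j29 + 22| = √(29² + 22²) = 36.4
|j29 + 60| = √(29² + 60²) = 66.64
|T(j29)| = 60 × 36.4 / 66.64 = 32.773
20 log₁₀(32.773) = 30.31 dB
∠(j29 + 22) = arctan(29/22) = 52.82°
∠(j29 + 60) = arctan(29/60) = 25.80°
∠T(j29) = 52.82° − 25.80° = 27.02°

|T| = 30.3 dB, ∠T = 27.0°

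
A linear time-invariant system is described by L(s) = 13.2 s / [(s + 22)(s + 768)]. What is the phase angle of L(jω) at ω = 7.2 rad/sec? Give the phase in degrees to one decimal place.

∠(j7.2) = 90.00°
∠(j7.2 + 22) = arctan(7.2/22) = 18.12°
∠(j7.2 + 768) = arctan(7.2/768) = 0.54°
∠L(j7.2) = 90.00° − (18.12° + 0.54°) = 71.34°

71.3 deg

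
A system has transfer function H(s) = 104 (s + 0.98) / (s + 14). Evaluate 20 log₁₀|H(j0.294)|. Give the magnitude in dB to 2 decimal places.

17.61 dB

|j0.294 + 0.98| = √(0.294² + 0.98²) = 1.023
|j0.294 + 14| = √(0.294² + 14²) = 14
|H(j0.294)| = 104 × 1.023 / 14 = 7.5989
20 log₁₀(7.5989) = 17.615 dB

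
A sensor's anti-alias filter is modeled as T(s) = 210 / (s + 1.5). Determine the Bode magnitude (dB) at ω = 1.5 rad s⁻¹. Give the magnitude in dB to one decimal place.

|j1.5 + 1.5| = √(1.5² + 1.5²) = 2.121
|T(j1.5)| = 210 / 2.121 = 98.995
20 log₁₀(98.995) = 39.91 dB

39.9 dB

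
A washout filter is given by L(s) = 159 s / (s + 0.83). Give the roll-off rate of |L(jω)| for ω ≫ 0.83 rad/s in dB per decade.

With 1 zero and 1 pole, the high-frequency asymptotic slope is 20 × (1 − 1) = 0 dB/decade.

0 dB/decade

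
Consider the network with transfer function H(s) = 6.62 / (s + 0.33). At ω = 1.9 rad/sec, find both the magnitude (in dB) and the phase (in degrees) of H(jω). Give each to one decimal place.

|H| = 10.7 dB, ∠H = -80.1°

|j1.9 + 0.33| = √(1.9² + 0.33²) = 1.928
|H(j1.9)| = 6.62 / 1.928 = 3.4328
20 log₁₀(3.4328) = 10.71 dB
∠(j1.9 + 0.33) = arctan(1.9/0.33) = 80.15°
∠H(j1.9) = −80.15° = -80.15°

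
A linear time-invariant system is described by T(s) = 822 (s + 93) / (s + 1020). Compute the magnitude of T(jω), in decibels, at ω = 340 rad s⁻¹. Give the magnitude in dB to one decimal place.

|j340 + 93| = √(340² + 93²) = 352.5
|j340 + 1020| = √(340² + 1020²) = 1075
|T(j340)| = 822 × 352.5 / 1075 = 269.49
20 log₁₀(269.49) = 48.61 dB

48.6 dB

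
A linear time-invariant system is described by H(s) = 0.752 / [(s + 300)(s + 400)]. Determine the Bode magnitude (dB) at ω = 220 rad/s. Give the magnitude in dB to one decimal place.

-107.1 dB

|j220 + 300| = √(220² + 300²) = 372
|j220 + 400| = √(220² + 400²) = 456.5
|H(j220)| = 0.752 / (372 × 456.5) = 4.4279e-06
20 log₁₀(4.4279e-06) = -107.08 dB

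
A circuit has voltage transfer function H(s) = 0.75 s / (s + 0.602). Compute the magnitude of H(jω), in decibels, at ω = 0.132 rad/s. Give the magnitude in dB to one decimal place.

-15.9 dB

|j0.132| = 0.132
|j0.132 + 0.602| = √(0.132² + 0.602²) = 0.6163
|H(j0.132)| = 0.75 × 0.132 / 0.6163 = 0.16064
20 log₁₀(0.16064) = -15.88 dB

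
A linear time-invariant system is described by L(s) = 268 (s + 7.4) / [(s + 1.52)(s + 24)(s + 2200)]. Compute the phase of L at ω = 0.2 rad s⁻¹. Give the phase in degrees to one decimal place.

∠(j0.2 + 7.4) = arctan(0.2/7.4) = 1.55°
∠(j0.2 + 1.52) = arctan(0.2/1.52) = 7.50°
∠(j0.2 + 24) = arctan(0.2/24) = 0.48°
∠(j0.2 + 2200) = arctan(0.2/2200) = 0.01°
∠L(j0.2) = 1.55° − (7.50° + 0.48° + 0.01°) = -6.43°

-6.4°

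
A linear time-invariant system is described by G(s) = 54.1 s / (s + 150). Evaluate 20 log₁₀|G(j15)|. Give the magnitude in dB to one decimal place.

14.6 dB

|j15| = 15
|j15 + 150| = √(15² + 150²) = 150.7
|G(j15)| = 54.1 × 15 / 150.7 = 5.3832
20 log₁₀(5.3832) = 14.62 dB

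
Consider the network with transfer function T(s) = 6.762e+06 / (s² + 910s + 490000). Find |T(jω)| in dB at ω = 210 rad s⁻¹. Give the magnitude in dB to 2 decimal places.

|(j210)² + 910(j210) + 490000| = |4.459e+05 + j1.911e+05| = 4.851e+05
|T(j210)| = 6.762e+06 / 4.851e+05 = 13.939
20 log₁₀(13.939) = 22.884 dB

22.88 dB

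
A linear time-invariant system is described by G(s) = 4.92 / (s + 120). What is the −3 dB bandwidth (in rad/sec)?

120 rad/sec

For a single-pole low-pass, the −3 dB point is at the pole: ω = 120 rad/sec.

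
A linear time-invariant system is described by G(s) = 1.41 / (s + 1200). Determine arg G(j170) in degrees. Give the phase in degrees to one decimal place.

-8.1 deg

∠(j170 + 1200) = arctan(170/1200) = 8.06°
∠G(j170) = −8.06° = -8.06°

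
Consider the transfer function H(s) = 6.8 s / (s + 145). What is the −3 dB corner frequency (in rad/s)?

For a single-pole high-pass, the −3 dB point is at the pole: ω = 145 rad/s.

145 rad/s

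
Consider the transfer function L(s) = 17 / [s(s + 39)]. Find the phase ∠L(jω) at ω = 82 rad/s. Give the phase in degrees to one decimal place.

∠(j82 + 39) = arctan(82/39) = 64.56°
∠(j82) = 90.00°
∠L(j82) = − (64.56° + 90.00°) = -154.56°

-154.6°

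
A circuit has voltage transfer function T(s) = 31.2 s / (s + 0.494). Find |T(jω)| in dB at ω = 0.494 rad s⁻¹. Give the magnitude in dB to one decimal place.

26.9 dB

|j0.494| = 0.494
|j0.494 + 0.494| = √(0.494² + 0.494²) = 0.6986
|T(j0.494)| = 31.2 × 0.494 / 0.6986 = 22.062
20 log₁₀(22.062) = 26.87 dB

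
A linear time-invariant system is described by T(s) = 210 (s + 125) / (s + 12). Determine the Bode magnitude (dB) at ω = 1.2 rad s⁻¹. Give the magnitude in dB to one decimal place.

|j1.2 + 125| = √(1.2² + 125²) = 125
|j1.2 + 12| = √(1.2² + 12²) = 12.06
|T(j1.2)| = 210 × 125 / 12.06 = 2176.7
20 log₁₀(2176.7) = 66.76 dB

66.8 dB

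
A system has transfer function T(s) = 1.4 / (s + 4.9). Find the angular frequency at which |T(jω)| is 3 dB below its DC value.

4.9 rad s⁻¹

For a single-pole low-pass, the −3 dB point is at the pole: ω = 4.9 rad s⁻¹.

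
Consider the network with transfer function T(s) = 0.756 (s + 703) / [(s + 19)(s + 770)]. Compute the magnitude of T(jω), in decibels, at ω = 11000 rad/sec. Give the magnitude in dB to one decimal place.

|j11000 + 703| = √(11000² + 703²) = 1.102e+04
|j11000 + 19| = √(11000² + 19²) = 1.1e+04
|j11000 + 770| = √(11000² + 770²) = 1.103e+04
|T(j11000)| = 0.756 × 1.102e+04 / (1.1e+04 × 1.103e+04) = 6.8699e-05
20 log₁₀(6.8699e-05) = -83.26 dB

-83.3 dB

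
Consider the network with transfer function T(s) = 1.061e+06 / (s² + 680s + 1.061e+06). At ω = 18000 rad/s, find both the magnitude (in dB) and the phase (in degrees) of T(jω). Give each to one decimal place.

|(j18000)² + 680(j18000) + 1.061e+06| = |-3.2294e+08 + j1.224e+07| = 3.232e+08
|T(j18000)| = 1.061e+06 / 3.232e+08 = 0.0032831
20 log₁₀(0.0032831) = -49.67 dB
∠[(j18000)² + 680(j18000) + 1.061e+06] = ∠[-3.2294e+08 + j1.224e+07] = 177.83°
∠T(j18000) = −177.83° = -177.83°

|T| = -49.7 dB, ∠T = -177.8°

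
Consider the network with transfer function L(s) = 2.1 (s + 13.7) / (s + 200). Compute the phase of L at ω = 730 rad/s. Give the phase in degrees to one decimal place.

∠(j730 + 13.7) = arctan(730/13.7) = 88.92°
∠(j730 + 200) = arctan(730/200) = 74.68°
∠L(j730) = 88.92° − 74.68° = 14.25°

14.2°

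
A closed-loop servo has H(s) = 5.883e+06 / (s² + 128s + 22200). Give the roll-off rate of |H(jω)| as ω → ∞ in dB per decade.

With 0 zeros and 2 poles, the high-frequency asymptotic slope is 20 × (0 − 2) = -40 dB/decade.

-40 dB/decade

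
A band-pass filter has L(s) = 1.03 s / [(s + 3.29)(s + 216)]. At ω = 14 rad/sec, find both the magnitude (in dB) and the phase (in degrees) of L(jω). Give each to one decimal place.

|L| = -46.7 dB, ∠L = 9.5°

|j14| = 14
|j14 + 3.29| = √(14² + 3.29²) = 14.38
|j14 + 216| = √(14² + 216²) = 216.5
|L(j14)| = 1.03 × 14 / (14.38 × 216.5) = 0.0046323
20 log₁₀(0.0046323) = -46.68 dB
∠(j14) = 90.00°
∠(j14 + 3.29) = arctan(14/3.29) = 76.78°
∠(j14 + 216) = arctan(14/216) = 3.71°
∠L(j14) = 90.00° − (76.78° + 3.71°) = 9.52°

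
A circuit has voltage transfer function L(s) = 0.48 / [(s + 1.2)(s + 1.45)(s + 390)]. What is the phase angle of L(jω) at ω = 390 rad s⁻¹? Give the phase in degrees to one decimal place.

-224.6°

∠(j390 + 1.2) = arctan(390/1.2) = 89.82°
∠(j390 + 1.45) = arctan(390/1.45) = 89.79°
∠(j390 + 390) = arctan(390/390) = 45.00°
∠L(j390) = − (89.82° + 89.79° + 45.00°) = -224.61°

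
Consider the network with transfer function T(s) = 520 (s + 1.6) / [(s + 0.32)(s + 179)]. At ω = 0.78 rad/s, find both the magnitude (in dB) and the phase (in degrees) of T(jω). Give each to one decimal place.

|T| = 15.8 dB, ∠T = -42.0°

|j0.78 + 1.6| = √(0.78² + 1.6²) = 1.78
|j0.78 + 0.32| = √(0.78² + 0.32²) = 0.8431
|j0.78 + 179| = √(0.78² + 179²) = 179
|T(j0.78)| = 520 × 1.78 / (0.8431 × 179) = 6.1333
20 log₁₀(6.1333) = 15.75 dB
∠(j0.78 + 1.6) = arctan(0.78/1.6) = 25.99°
∠(j0.78 + 0.32) = arctan(0.78/0.32) = 67.69°
∠(j0.78 + 179) = arctan(0.78/179) = 0.25°
∠T(j0.78) = 25.99° − (67.69° + 0.25°) = -41.95°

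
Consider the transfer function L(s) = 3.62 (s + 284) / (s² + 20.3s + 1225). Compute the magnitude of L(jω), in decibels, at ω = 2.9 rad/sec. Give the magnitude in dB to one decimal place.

-1.5 dB

|j2.9 + 284| = √(2.9² + 284²) = 284
|(j2.9)² + 20.3(j2.9) + 1225| = |1216.6 + j58.87| = 1218
|L(j2.9)| = 3.62 × 284 / 1218 = 0.84411
20 log₁₀(0.84411) = -1.47 dB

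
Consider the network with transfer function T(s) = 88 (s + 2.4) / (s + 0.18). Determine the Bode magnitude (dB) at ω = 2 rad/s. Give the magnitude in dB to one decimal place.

|j2 + 2.4| = √(2² + 2.4²) = 3.124
|j2 + 0.18| = √(2² + 0.18²) = 2.008
|T(j2)| = 88 × 3.124 / 2.008 = 136.91
20 log₁₀(136.91) = 42.73 dB

42.7 dB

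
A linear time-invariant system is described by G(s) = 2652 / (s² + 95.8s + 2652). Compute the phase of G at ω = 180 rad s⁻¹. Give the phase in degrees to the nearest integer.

-150°

∠[(j180)² + 95.8(j180) + 2652] = ∠[-29748 + j17244] = 149.90°
∠G(j180) = −149.90° = -149.90°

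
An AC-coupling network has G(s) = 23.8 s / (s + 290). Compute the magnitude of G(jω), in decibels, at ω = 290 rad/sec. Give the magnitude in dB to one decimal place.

|j290| = 290
|j290 + 290| = √(290² + 290²) = 410.1
|G(j290)| = 23.8 × 290 / 410.1 = 16.829
20 log₁₀(16.829) = 24.52 dB

24.5 dB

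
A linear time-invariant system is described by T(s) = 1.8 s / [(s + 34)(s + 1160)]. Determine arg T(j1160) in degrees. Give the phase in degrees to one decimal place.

∠(j1160) = 90.00°
∠(j1160 + 34) = arctan(1160/34) = 88.32°
∠(j1160 + 1160) = arctan(1160/1160) = 45.00°
∠T(j1160) = 90.00° − (88.32° + 45.00°) = -43.32°

-43.3°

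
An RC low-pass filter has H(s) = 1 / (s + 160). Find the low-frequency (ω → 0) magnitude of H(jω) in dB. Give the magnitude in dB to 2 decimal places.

H(0) = 1 / 160 = 0.00625
20 log₁₀(0.00625) = -44.082 dB

-44.08 dB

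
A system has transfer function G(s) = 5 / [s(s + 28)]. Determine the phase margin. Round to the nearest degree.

90 deg

Gain crossover: |G(jω)| = 1 at ω ≈ 0.179 rad/sec.
∠G(j0.179) = −90° − arctan(0.179/28) ≈ -90.37°
PM = 180° + (-90.37°) = 89.63°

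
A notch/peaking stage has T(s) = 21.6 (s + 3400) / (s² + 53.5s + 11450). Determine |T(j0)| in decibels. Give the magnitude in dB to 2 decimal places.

16.14 dB

T(0) = 21.6 × 3400 / 11450 = 6.414
20 log₁₀(6.414) = 16.143 dB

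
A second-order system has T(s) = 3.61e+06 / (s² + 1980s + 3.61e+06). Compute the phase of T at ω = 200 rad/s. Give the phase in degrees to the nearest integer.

∠[(j200)² + 1980(j200) + 3.61e+06] = ∠[3.57e+06 + j3.96e+05] = 6.33°
∠T(j200) = −6.33° = -6.33°

-6°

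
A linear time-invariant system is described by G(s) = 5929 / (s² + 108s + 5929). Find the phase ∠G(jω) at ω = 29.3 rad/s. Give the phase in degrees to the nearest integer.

∠[(j29.3)² + 108(j29.3) + 5929] = ∠[5070.5 + j3164.4] = 31.97°
∠G(j29.3) = −31.97° = -31.97°

-32°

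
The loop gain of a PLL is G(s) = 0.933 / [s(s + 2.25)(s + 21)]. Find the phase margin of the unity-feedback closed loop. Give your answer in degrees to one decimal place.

Gain crossover: |G(jω)| = 1 at ω ≈ 0.0197 rad/sec.
∠G(j0.0197) = −90° − arctan(0.0197/2.25) − arctan(0.0197/21) ≈ -90.56°
PM = 180° + (-90.56°) = 89.44°

89.4°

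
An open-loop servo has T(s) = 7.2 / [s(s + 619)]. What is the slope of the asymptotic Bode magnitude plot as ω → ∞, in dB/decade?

With 0 zeros and 2 poles, the high-frequency asymptotic slope is 20 × (0 − 2) = -40 dB/decade.

-40 dB/decade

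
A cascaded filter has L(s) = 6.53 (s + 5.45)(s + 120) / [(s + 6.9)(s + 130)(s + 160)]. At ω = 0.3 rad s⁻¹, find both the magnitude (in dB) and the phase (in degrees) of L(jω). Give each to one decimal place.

|j0.3 + 5.45| = √(0.3² + 5.45²) = 5.458
|j0.3 + 120| = √(0.3² + 120²) = 120
|j0.3 + 6.9| = √(0.3² + 6.9²) = 6.907
|j0.3 + 130| = √(0.3² + 130²) = 130
|j0.3 + 160| = √(0.3² + 160²) = 160
|L(j0.3)| = 6.53 × 5.458 × 120 / (6.907 × 130 × 160) = 0.029773
20 log₁₀(0.029773) = -30.52 dB
∠(j0.3 + 5.45) = arctan(0.3/5.45) = 3.15°
∠(j0.3 + 120) = arctan(0.3/120) = 0.14°
∠(j0.3 + 6.9) = arctan(0.3/6.9) = 2.49°
∠(j0.3 + 130) = arctan(0.3/130) = 0.13°
∠(j0.3 + 160) = arctan(0.3/160) = 0.11°
∠L(j0.3) = 3.15° + 0.14° − (2.49° + 0.13° + 0.11°) = 0.56°

|L| = -30.5 dB, ∠L = 0.6°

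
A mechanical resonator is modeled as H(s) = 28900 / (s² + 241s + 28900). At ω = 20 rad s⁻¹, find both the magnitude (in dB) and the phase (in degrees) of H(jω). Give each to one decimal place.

|(j20)² + 241(j20) + 28900| = |28500 + j4820| = 2.89e+04
|H(j20)| = 28900 / 2.89e+04 = 0.99984
20 log₁₀(0.99984) = -0.00 dB
∠[(j20)² + 241(j20) + 28900] = ∠[28500 + j4820] = 9.60°
∠H(j20) = −9.60° = -9.60°

|H| = -0.0 dB, ∠H = -9.6°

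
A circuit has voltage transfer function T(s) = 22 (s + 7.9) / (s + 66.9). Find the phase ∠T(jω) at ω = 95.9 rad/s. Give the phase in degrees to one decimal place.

30.2°

∠(j95.9 + 7.9) = arctan(95.9/7.9) = 85.29°
∠(j95.9 + 66.9) = arctan(95.9/66.9) = 55.10°
∠T(j95.9) = 85.29° − 55.10° = 30.19°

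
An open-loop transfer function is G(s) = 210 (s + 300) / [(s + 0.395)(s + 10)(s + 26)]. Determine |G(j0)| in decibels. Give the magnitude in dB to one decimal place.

G(0) = 210 × 300 / (0.395 × 10 × 26) = 613.44
20 log₁₀(613.44) = 55.76 dB

55.8 dB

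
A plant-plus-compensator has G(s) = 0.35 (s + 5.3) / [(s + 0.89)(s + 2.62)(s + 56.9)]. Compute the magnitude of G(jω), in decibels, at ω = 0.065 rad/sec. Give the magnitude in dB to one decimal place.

-37.1 dB

|j0.065 + 5.3| = √(0.065² + 5.3²) = 5.3
|j0.065 + 0.89| = √(0.065² + 0.89²) = 0.8924
|j0.065 + 2.62| = √(0.065² + 2.62²) = 2.621
|j0.065 + 56.9| = √(0.065² + 56.9²) = 56.9
|G(j0.065)| = 0.35 × 5.3 / (0.8924 × 2.621 × 56.9) = 0.013941
20 log₁₀(0.013941) = -37.11 dB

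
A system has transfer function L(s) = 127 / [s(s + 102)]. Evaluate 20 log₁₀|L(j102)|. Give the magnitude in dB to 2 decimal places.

|j102 + 102| = √(102² + 102²) = 144.2
|j102| = 102
|L(j102)| = 127 / (144.2 × 102) = 0.0086315
20 log₁₀(0.0086315) = -41.278 dB

-41.28 dB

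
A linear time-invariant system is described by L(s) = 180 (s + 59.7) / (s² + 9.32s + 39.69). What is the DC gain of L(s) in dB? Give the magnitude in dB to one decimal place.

48.7 dB

L(0) = 180 × 59.7 / 39.69 = 270.75
20 log₁₀(270.75) = 48.65 dB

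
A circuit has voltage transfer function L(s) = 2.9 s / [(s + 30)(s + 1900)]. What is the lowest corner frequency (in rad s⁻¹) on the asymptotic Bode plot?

Break frequencies occur at each pole and zero magnitude: 30 rad s⁻¹, 1900 rad s⁻¹.
The lowest is 30 rad s⁻¹.

30 rad s⁻¹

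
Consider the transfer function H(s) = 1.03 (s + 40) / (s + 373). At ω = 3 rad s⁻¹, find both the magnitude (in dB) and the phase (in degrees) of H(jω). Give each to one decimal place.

|j3 + 40| = √(3² + 40²) = 40.11
|j3 + 373| = √(3² + 373²) = 373
|H(j3)| = 1.03 × 40.11 / 373 = 0.11076
20 log₁₀(0.11076) = -19.11 dB
∠(j3 + 40) = arctan(3/40) = 4.29°
∠(j3 + 373) = arctan(3/373) = 0.46°
∠H(j3) = 4.29° − 0.46° = 3.83°

|H| = -19.1 dB, ∠H = 3.8°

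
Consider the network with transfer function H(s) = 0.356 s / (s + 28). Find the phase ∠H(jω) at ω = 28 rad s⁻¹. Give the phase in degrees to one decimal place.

45.0°

∠(j28) = 90.00°
∠(j28 + 28) = arctan(28/28) = 45.00°
∠H(j28) = 90.00° − 45.00° = 45.00°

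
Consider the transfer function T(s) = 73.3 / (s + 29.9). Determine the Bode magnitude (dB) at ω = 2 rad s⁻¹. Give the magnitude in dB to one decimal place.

|j2 + 29.9| = √(2² + 29.9²) = 29.97
|T(j2)| = 73.3 / 29.97 = 2.446
20 log₁₀(2.446) = 7.77 dB

7.8 dB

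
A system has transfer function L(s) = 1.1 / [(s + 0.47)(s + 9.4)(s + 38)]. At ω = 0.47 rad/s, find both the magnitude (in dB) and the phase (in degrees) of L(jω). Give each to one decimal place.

|L| = -46.7 dB, ∠L = -48.6 deg

|j0.47 + 0.47| = √(0.47² + 0.47²) = 0.6647
|j0.47 + 9.4| = √(0.47² + 9.4²) = 9.412
|j0.47 + 38| = √(0.47² + 38²) = 38
|L(j0.47)| = 1.1 / (0.6647 × 9.412 × 38) = 0.0046269
20 log₁₀(0.0046269) = -46.69 dB
∠(j0.47 + 0.47) = arctan(0.47/0.47) = 45.00°
∠(j0.47 + 9.4) = arctan(0.47/9.4) = 2.86°
∠(j0.47 + 38) = arctan(0.47/38) = 0.71°
∠L(j0.47) = − (45.00° + 2.86° + 0.71°) = -48.57°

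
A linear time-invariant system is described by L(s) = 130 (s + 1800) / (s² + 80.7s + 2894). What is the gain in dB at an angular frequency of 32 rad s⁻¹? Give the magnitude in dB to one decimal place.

37.3 dB

|j32 + 1800| = √(32² + 1800²) = 1800
|(j32)² + 80.7(j32) + 2894| = |1870 + j2582.4| = 3188
|L(j32)| = 130 × 1800 / 3188 = 73.403
20 log₁₀(73.403) = 37.31 dB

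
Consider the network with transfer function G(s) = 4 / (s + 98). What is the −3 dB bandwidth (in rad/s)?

98 rad/s

For a single-pole low-pass, the −3 dB point is at the pole: ω = 98 rad/s.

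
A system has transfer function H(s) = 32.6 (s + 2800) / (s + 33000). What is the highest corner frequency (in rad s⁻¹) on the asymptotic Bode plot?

33000 rad s⁻¹

Break frequencies occur at each pole and zero magnitude: 2800 rad s⁻¹, 33000 rad s⁻¹.
The highest is 33000 rad s⁻¹.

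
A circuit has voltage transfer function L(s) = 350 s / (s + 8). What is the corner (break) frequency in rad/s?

The single real pole at s = −8 gives a corner at ω = 8 rad/s.

8 rad/s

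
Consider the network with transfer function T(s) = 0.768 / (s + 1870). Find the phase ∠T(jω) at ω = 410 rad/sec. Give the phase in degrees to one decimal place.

-12.4 deg

∠(j410 + 1870) = arctan(410/1870) = 12.37°
∠T(j410) = −12.37° = -12.37°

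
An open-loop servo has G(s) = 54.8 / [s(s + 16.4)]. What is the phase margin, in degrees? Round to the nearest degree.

Gain crossover: |G(jω)| = 1 at ω ≈ 3.28 rad/s.
∠G(j3.28) = −90° − arctan(3.28/16.4) ≈ -101.30°
PM = 180° + (-101.30°) = 78.70°

79°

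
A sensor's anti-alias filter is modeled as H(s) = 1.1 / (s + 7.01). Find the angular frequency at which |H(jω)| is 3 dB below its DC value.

7.01 rad s⁻¹

For a single-pole low-pass, the −3 dB point is at the pole: ω = 7.01 rad s⁻¹.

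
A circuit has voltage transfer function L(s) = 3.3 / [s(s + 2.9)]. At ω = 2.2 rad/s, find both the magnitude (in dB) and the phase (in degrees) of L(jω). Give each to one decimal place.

|L| = -7.7 dB, ∠L = -127.2 deg

|j2.2 + 2.9| = √(2.2² + 2.9²) = 3.64
|j2.2| = 2.2
|L(j2.2)| = 3.3 / (3.64 × 2.2) = 0.41208
20 log₁₀(0.41208) = -7.70 dB
∠(j2.2 + 2.9) = arctan(2.2/2.9) = 37.18°
∠(j2.2) = 90.00°
∠L(j2.2) = − (37.18° + 90.00°) = -127.18°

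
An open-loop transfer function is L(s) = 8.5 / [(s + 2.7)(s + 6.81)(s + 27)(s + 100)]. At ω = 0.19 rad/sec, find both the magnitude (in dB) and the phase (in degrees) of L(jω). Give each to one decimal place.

|L| = -75.4 dB, ∠L = -6.1°

|j0.19 + 2.7| = √(0.19² + 2.7²) = 2.707
|j0.19 + 6.81| = √(0.19² + 6.81²) = 6.813
|j0.19 + 27| = √(0.19² + 27²) = 27
|j0.19 + 100| = √(0.19² + 100²) = 100
|L(j0.19)| = 8.5 / (2.707 × 6.813 × 27 × 100) = 0.00017072
20 log₁₀(0.00017072) = -75.35 dB
∠(j0.19 + 2.7) = arctan(0.19/2.7) = 4.03°
∠(j0.19 + 6.81) = arctan(0.19/6.81) = 1.60°
∠(j0.19 + 27) = arctan(0.19/27) = 0.40°
∠(j0.19 + 100) = arctan(0.19/100) = 0.11°
∠L(j0.19) = − (4.03° + 1.60° + 0.40° + 0.11°) = -6.14°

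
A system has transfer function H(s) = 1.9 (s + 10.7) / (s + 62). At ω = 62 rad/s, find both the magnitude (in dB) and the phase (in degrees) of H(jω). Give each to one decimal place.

|j62 + 10.7| = √(62² + 10.7²) = 62.92
|j62 + 62| = √(62² + 62²) = 87.68
|H(j62)| = 1.9 × 62.92 / 87.68 = 1.3634
20 log₁₀(1.3634) = 2.69 dB
∠(j62 + 10.7) = arctan(62/10.7) = 80.21°
∠(j62 + 62) = arctan(62/62) = 45.00°
∠H(j62) = 80.21° − 45.00° = 35.21°

|H| = 2.7 dB, ∠H = 35.2°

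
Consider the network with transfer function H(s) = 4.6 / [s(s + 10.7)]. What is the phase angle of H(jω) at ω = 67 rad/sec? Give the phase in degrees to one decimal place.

∠(j67 + 10.7) = arctan(67/10.7) = 80.93°
∠(j67) = 90.00°
∠H(j67) = − (80.93° + 90.00°) = -170.93°

-170.9 deg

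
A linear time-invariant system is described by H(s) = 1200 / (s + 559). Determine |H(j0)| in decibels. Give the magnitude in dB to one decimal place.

H(0) = 1200 / 559 = 2.1467
20 log₁₀(2.1467) = 6.64 dB

6.6 dB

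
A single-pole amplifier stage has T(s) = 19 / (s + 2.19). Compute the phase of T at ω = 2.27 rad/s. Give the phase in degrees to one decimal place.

∠(j2.27 + 2.19) = arctan(2.27/2.19) = 46.03°
∠T(j2.27) = −46.03° = -46.03°

-46.0°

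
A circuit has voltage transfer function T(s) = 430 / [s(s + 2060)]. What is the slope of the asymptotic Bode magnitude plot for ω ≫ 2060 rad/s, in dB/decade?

-40 dB/decade

With 0 zeros and 2 poles, the high-frequency asymptotic slope is 20 × (0 − 2) = -40 dB/decade.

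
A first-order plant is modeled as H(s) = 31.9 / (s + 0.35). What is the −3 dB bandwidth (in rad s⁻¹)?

For a single-pole low-pass, the −3 dB point is at the pole: ω = 0.35 rad s⁻¹.

0.35 rad s⁻¹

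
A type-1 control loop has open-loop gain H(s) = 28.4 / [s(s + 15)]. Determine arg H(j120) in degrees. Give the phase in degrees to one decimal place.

∠(j120 + 15) = arctan(120/15) = 82.87°
∠(j120) = 90.00°
∠H(j120) = − (82.87° + 90.00°) = -172.87°

-172.9°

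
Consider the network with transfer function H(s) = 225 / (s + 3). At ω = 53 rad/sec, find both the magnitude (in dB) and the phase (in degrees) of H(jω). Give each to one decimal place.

|j53 + 3| = √(53² + 3²) = 53.08
|H(j53)| = 225 / 53.08 = 4.2385
20 log₁₀(4.2385) = 12.54 dB
∠(j53 + 3) = arctan(53/3) = 86.76°
∠H(j53) = −86.76° = -86.76°

|H| = 12.5 dB, ∠H = -86.8°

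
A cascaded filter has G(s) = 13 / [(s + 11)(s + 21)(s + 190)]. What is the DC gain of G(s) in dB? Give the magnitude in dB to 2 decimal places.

G(0) = 13 / (11 × 21 × 190) = 0.0002962
20 log₁₀(0.0002962) = -70.568 dB

-70.57 dB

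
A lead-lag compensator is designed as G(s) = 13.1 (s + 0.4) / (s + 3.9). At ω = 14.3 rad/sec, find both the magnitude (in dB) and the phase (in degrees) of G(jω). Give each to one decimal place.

|j14.3 + 0.4| = √(14.3² + 0.4²) = 14.31
|j14.3 + 3.9| = √(14.3² + 3.9²) = 14.82
|G(j14.3)| = 13.1 × 14.31 / 14.82 = 12.643
20 log₁₀(12.643) = 22.04 dB
∠(j14.3 + 0.4) = arctan(14.3/0.4) = 88.40°
∠(j14.3 + 3.9) = arctan(14.3/3.9) = 74.74°
∠G(j14.3) = 88.40° − 74.74° = 13.65°

|G| = 22.0 dB, ∠G = 13.7 deg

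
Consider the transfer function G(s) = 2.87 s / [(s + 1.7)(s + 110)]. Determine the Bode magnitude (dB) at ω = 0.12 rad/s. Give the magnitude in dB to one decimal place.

-54.7 dB

|j0.12| = 0.12
|j0.12 + 1.7| = √(0.12² + 1.7²) = 1.704
|j0.12 + 110| = √(0.12² + 110²) = 110
|G(j0.12)| = 2.87 × 0.12 / (1.704 × 110) = 0.0018371
20 log₁₀(0.0018371) = -54.72 dB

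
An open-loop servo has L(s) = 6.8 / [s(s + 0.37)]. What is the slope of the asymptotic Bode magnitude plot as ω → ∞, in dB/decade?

-40 dB/decade

With 0 zeros and 2 poles, the high-frequency asymptotic slope is 20 × (0 − 2) = -40 dB/decade.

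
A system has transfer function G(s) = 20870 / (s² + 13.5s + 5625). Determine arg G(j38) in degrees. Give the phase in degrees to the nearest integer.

∠[(j38)² + 13.5(j38) + 5625] = ∠[4181 + j513] = 7.00°
∠G(j38) = −7.00° = -7.00°

-7°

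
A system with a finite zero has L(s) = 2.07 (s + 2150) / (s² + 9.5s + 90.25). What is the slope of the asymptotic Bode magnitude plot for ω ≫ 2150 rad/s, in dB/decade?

With 1 zero and 2 poles, the high-frequency asymptotic slope is 20 × (1 − 2) = -20 dB/decade.

-20 dB/decade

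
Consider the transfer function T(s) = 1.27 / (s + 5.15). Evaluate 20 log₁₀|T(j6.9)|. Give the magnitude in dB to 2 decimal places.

|j6.9 + 5.15| = √(6.9² + 5.15²) = 8.61
|T(j6.9)| = 1.27 / 8.61 = 0.1475
20 log₁₀(0.1475) = -16.624 dB

-16.62 dB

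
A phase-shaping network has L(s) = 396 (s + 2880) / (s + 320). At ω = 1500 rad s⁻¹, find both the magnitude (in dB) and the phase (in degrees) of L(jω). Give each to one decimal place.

|L| = 58.5 dB, ∠L = -50.4°

|j1500 + 2880| = √(1500² + 2880²) = 3247
|j1500 + 320| = √(1500² + 320²) = 1534
|L(j1500)| = 396 × 3247 / 1534 = 838.4
20 log₁₀(838.4) = 58.47 dB
∠(j1500 + 2880) = arctan(1500/2880) = 27.51°
∠(j1500 + 320) = arctan(1500/320) = 77.96°
∠L(j1500) = 27.51° − 77.96° = -50.45°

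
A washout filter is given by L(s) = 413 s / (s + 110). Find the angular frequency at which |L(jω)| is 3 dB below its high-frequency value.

For a single-pole high-pass, the −3 dB point is at the pole: ω = 110 rad/s.

110 rad/s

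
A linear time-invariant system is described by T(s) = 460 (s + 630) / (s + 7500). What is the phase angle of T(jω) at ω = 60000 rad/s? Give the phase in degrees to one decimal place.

∠(j60000 + 630) = arctan(60000/630) = 89.40°
∠(j60000 + 7500) = arctan(60000/7500) = 82.87°
∠T(j60000) = 89.40° − 82.87° = 6.52°

6.5°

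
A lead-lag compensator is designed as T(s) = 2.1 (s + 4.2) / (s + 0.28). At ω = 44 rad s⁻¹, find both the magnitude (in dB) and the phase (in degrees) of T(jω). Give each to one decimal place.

|j44 + 4.2| = √(44² + 4.2²) = 44.2
|j44 + 0.28| = √(44² + 0.28²) = 44
|T(j44)| = 2.1 × 44.2 / 44 = 2.1095
20 log₁₀(2.1095) = 6.48 dB
∠(j44 + 4.2) = arctan(44/4.2) = 84.55°
∠(j44 + 0.28) = arctan(44/0.28) = 89.64°
∠T(j44) = 84.55° − 89.64° = -5.09°

|T| = 6.5 dB, ∠T = -5.1°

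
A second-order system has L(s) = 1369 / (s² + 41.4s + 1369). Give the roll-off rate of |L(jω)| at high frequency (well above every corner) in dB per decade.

-40 dB/decade

With 0 zeros and 2 poles, the high-frequency asymptotic slope is 20 × (0 − 2) = -40 dB/decade.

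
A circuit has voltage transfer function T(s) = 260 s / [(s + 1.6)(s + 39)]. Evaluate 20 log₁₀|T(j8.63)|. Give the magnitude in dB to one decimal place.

|j8.63| = 8.63
|j8.63 + 1.6| = √(8.63² + 1.6²) = 8.777
|j8.63 + 39| = √(8.63² + 39²) = 39.94
|T(j8.63)| = 260 × 8.63 / (8.777 × 39.94) = 6.4001
20 log₁₀(6.4001) = 16.12 dB

16.1 dB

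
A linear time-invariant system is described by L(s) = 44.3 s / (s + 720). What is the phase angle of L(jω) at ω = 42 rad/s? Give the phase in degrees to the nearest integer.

87°

∠(j42) = 90.00°
∠(j42 + 720) = arctan(42/720) = 3.34°
∠L(j42) = 90.00° − 3.34° = 86.66°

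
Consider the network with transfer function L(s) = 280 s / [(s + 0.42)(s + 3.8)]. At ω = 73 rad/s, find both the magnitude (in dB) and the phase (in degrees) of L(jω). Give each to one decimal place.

|L| = 11.7 dB, ∠L = -86.7°

|j73| = 73
|j73 + 0.42| = √(73² + 0.42²) = 73
|j73 + 3.8| = √(73² + 3.8²) = 73.1
|L(j73)| = 280 × 73 / (73 × 73.1) = 3.8304
20 log₁₀(3.8304) = 11.66 dB
∠(j73) = 90.00°
∠(j73 + 0.42) = arctan(73/0.42) = 89.67°
∠(j73 + 3.8) = arctan(73/3.8) = 87.02°
∠L(j73) = 90.00° − (89.67° + 87.02°) = -86.69°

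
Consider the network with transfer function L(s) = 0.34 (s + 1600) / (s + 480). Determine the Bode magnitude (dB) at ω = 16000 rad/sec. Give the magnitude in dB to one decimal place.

|j16000 + 1600| = √(16000² + 1600²) = 1.608e+04
|j16000 + 480| = √(16000² + 480²) = 1.601e+04
|L(j16000)| = 0.34 × 1.608e+04 / 1.601e+04 = 0.34154
20 log₁₀(0.34154) = -9.33 dB

-9.3 dB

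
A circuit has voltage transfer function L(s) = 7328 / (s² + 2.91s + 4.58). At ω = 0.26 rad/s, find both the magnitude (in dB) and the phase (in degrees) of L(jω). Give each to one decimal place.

|L| = 64.1 dB, ∠L = -9.5°

|(j0.26)² + 2.91(j0.26) + 4.58| = |4.5124 + j0.7566| = 4.575
|L(j0.26)| = 7328 / 4.575 = 1601.6
20 log₁₀(1601.6) = 64.09 dB
∠[(j0.26)² + 2.91(j0.26) + 4.58] = ∠[4.5124 + j0.7566] = 9.52°
∠L(j0.26) = −9.52° = -9.52°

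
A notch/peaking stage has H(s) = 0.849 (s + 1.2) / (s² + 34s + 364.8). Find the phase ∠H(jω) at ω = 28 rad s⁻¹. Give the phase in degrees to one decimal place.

-26.2°

∠(j28 + 1.2) = arctan(28/1.2) = 87.55°
∠[(j28)² + 34(j28) + 364.8] = ∠[-419.2 + j952] = 113.77°
∠H(j28) = 87.55° − 113.77° = -26.22°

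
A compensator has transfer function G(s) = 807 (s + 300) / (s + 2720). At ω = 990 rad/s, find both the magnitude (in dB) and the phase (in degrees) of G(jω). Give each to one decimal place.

|G| = 49.2 dB, ∠G = 53.1°

|j990 + 300| = √(990² + 300²) = 1034
|j990 + 2720| = √(990² + 2720²) = 2895
|G(j990)| = 807 × 1034 / 2895 = 288.4
20 log₁₀(288.4) = 49.20 dB
∠(j990 + 300) = arctan(990/300) = 73.14°
∠(j990 + 2720) = arctan(990/2720) = 20.00°
∠G(j990) = 73.14° − 20.00° = 53.14°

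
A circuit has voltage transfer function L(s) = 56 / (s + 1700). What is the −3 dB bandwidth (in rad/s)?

1700 rad/s

For a single-pole low-pass, the −3 dB point is at the pole: ω = 1700 rad/s.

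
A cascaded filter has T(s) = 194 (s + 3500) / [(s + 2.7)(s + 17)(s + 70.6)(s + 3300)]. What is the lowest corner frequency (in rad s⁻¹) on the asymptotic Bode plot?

Break frequencies occur at each pole and zero magnitude: 2.7 rad s⁻¹, 17 rad s⁻¹, 70.6 rad s⁻¹, 3300 rad s⁻¹, 3500 rad s⁻¹.
The lowest is 2.7 rad s⁻¹.

2.7 rad s⁻¹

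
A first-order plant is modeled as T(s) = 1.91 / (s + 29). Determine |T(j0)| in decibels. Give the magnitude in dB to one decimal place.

-23.6 dB

T(0) = 1.91 / 29 = 0.065862
20 log₁₀(0.065862) = -23.63 dB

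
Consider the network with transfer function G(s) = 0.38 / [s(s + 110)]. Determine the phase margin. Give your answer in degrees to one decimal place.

90.0 deg

Gain crossover: |G(jω)| = 1 at ω ≈ 0.00345 rad s⁻¹.
∠G(j0.00345) = −90° − arctan(0.00345/110) ≈ -90.00°
PM = 180° + (-90.00°) = 90.00°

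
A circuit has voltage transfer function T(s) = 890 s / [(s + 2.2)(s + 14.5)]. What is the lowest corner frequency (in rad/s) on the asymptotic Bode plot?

2.2 rad/s

Break frequencies occur at each pole and zero magnitude: 2.2 rad/s, 14.5 rad/s.
The lowest is 2.2 rad/s.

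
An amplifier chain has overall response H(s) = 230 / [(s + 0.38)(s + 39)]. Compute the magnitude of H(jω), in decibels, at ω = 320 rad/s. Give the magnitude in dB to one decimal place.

|j320 + 0.38| = √(320² + 0.38²) = 320
|j320 + 39| = √(320² + 39²) = 322.4
|H(j320)| = 230 / (320 × 322.4) = 0.0022296
20 log₁₀(0.0022296) = -53.04 dB

-53.0 dB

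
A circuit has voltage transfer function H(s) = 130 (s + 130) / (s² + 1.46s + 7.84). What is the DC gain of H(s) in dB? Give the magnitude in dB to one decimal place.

66.7 dB

H(0) = 130 × 130 / 7.84 = 2155.6
20 log₁₀(2155.6) = 66.67 dB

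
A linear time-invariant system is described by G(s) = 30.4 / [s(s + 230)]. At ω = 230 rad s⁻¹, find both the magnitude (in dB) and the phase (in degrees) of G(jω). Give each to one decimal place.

|G| = -67.8 dB, ∠G = -135.0 deg

|j230 + 230| = √(230² + 230²) = 325.3
|j230| = 230
|G(j230)| = 30.4 / (325.3 × 230) = 0.00040635
20 log₁₀(0.00040635) = -67.82 dB
∠(j230 + 230) = arctan(230/230) = 45.00°
∠(j230) = 90.00°
∠G(j230) = − (45.00° + 90.00°) = -135.00°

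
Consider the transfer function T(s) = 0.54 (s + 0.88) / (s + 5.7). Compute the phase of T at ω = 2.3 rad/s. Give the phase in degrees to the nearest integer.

47°

∠(j2.3 + 0.88) = arctan(2.3/0.88) = 69.06°
∠(j2.3 + 5.7) = arctan(2.3/5.7) = 21.97°
∠T(j2.3) = 69.06° − 21.97° = 47.09°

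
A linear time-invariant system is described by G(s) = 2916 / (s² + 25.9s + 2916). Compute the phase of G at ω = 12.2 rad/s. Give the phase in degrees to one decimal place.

∠[(j12.2)² + 25.9(j12.2) + 2916] = ∠[2767.2 + j315.98] = 6.51°
∠G(j12.2) = −6.51° = -6.51°

-6.5°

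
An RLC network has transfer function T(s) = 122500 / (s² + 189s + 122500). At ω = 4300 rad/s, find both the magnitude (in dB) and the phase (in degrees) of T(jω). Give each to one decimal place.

|T| = -43.5 dB, ∠T = -177.5°

|(j4300)² + 189(j4300) + 122500| = |-1.8368e+07 + j8.127e+05| = 1.839e+07
|T(j4300)| = 122500 / 1.839e+07 = 0.0066629
20 log₁₀(0.0066629) = -43.53 dB
∠[(j4300)² + 189(j4300) + 122500] = ∠[-1.8368e+07 + j8.127e+05] = 177.47°
∠T(j4300) = −177.47° = -177.47°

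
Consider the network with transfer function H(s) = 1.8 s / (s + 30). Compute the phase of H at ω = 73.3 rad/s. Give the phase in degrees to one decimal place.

22.3 deg

∠(j73.3) = 90.00°
∠(j73.3 + 30) = arctan(73.3/30) = 67.74°
∠H(j73.3) = 90.00° − 67.74° = 22.26°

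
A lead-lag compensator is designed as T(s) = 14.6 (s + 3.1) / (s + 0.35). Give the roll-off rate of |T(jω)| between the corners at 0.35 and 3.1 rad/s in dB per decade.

In this band the factors already past their corner are: pole at 0.35; net slope = -20 dB/decade.

-20 dB/decade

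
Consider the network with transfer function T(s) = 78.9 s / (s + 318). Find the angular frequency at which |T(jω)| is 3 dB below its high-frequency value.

For a single-pole high-pass, the −3 dB point is at the pole: ω = 318 rad/sec.

318 rad/sec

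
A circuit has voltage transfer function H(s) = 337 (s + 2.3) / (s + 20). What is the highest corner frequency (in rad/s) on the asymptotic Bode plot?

20 rad/s

Break frequencies occur at each pole and zero magnitude: 2.3 rad/s, 20 rad/s.
The highest is 20 rad/s.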